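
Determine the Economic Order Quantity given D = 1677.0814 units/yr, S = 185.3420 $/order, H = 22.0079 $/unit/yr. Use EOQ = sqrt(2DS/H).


2*D*S = 2 * 1677.0814 * 185.3420 = 621667.2417
2*D*S/H = 28247.4585
EOQ = sqrt(28247.4585) = 168.0698

168.0698 units


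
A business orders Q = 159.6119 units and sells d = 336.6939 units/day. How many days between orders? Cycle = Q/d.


Cycle = 159.6119 / 336.6939 = 0.4741

0.4741 days


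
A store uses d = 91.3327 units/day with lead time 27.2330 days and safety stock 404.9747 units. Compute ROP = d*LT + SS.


d*LT = 91.3327 * 27.2330 = 2487.2634
ROP = 2487.2634 + 404.9747 = 2892.2381

2892.2381 units


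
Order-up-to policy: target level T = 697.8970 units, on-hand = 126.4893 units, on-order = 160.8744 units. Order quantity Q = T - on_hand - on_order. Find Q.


Inventory position = OH + OO = 126.4893 + 160.8744 = 287.3637
Q = 697.8970 - 287.3637 = 410.5333

410.5333 units


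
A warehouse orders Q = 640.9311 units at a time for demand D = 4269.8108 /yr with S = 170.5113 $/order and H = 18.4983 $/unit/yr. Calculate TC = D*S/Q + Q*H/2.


Ordering cost = D*S/Q = 1135.9271
Holding cost = Q*H/2 = 5928.0679
TC = 1135.9271 + 5928.0679 = 7063.9950

7063.9950 $/yr


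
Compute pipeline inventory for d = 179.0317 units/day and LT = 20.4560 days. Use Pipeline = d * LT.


Pipeline = 179.0317 * 20.4560 = 3662.2725

3662.2725 units


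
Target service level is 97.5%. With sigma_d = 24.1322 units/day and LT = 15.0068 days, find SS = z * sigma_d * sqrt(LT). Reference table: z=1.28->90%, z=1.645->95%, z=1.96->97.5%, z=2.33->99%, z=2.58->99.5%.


From the table, SL = 97.5% corresponds to z = 1.96
sqrt(LT) = sqrt(15.0068) = 3.8739
SS = 1.96 * 24.1322 * 3.8739 = 183.2302

183.2302 units


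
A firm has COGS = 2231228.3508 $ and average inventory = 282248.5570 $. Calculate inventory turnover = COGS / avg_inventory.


Turnover = 2231228.3508 / 282248.5570 = 7.9052

7.9052


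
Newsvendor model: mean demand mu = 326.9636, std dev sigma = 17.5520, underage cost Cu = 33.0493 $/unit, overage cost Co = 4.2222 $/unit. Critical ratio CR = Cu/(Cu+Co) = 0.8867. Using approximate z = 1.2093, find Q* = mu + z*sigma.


CR = Cu/(Cu+Co) = 33.0493/(33.0493+4.2222) = 0.8867
z = 1.2093
Q* = 326.9636 + 1.2093 * 17.5520 = 348.1892

348.1892 units


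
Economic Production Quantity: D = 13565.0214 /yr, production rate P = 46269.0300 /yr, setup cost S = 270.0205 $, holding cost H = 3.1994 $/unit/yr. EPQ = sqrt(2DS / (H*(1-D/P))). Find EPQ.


1 - D/P = 1 - 0.2932 = 0.7068
H*(1-D/P) = 2.2614
2DS = 7325667.7219
EPQ = sqrt(3239426.1384) = 1799.8406

1799.8406 units


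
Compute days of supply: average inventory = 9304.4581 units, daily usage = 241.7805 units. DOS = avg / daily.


DOS = 9304.4581 / 241.7805 = 38.4831

38.4831 days


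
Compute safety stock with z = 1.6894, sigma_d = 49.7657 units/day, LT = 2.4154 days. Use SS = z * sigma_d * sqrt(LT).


sqrt(LT) = sqrt(2.4154) = 1.5542
SS = 1.6894 * 49.7657 * 1.5542 = 130.6644

130.6644 units


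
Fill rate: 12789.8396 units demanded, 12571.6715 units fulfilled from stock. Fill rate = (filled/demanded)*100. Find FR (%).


FR = 12571.6715 / 12789.8396 * 100 = 98.2942

98.2942%


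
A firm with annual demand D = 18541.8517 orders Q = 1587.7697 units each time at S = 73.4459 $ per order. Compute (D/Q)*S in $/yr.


Number of orders = D/Q = 11.6779
Cost = 11.6779 * 73.4459 = 857.6955

857.6955 $/yr


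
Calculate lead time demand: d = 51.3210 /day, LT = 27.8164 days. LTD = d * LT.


LTD = 51.3210 * 27.8164 = 1427.5655

1427.5655 units


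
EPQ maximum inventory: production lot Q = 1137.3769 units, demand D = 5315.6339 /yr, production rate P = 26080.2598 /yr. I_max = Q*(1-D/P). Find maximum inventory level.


D/P = 0.2038
1 - D/P = 0.7962
I_max = 1137.3769 * 0.7962 = 905.5587

905.5587 units


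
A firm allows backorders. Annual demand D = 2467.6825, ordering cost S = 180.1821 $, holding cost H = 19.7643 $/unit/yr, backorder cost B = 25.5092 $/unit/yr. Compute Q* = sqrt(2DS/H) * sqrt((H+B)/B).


sqrt(2DS/H) = 212.1166
sqrt((H+B)/B) = 1.3322
Q* = 212.1166 * 1.3322 = 282.5845

282.5845 units


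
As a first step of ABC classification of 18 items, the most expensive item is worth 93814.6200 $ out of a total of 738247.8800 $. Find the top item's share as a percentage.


Top item = 93814.6200
Total = 738247.8800
Percentage = 93814.6200 / 738247.8800 * 100 = 12.7077

12.7077%


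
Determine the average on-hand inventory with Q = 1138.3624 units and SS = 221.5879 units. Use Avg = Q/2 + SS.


Q/2 = 569.1812
Avg = 569.1812 + 221.5879 = 790.7691

790.7691 units


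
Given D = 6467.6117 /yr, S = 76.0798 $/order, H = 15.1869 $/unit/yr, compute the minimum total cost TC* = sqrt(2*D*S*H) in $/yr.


2*D*S*H = 14945568.1496
TC* = sqrt(14945568.1496) = 3865.9498

3865.9498 $/yr


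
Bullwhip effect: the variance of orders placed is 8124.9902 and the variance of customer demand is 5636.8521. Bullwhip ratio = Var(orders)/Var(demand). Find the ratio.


BW = 8124.9902 / 5636.8521 = 1.4414

1.4414


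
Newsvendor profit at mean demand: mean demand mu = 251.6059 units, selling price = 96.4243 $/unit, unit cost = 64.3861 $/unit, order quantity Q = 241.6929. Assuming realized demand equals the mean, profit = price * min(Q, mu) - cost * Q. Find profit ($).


Sales at mu = min(241.6929, 251.6059) = 241.6929
Revenue = 96.4243 * 241.6929 = 23305.0687
Total cost = 64.3861 * 241.6929 = 15561.6632
Profit = 23305.0687 - 15561.6632 = 7743.4055

7743.4055 $


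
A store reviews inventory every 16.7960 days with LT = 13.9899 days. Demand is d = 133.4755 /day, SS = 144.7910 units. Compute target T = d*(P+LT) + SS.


P + LT = 30.7859
d*(P+LT) = 133.4755 * 30.7859 = 4109.1634
T = 4109.1634 + 144.7910 = 4253.9544

4253.9544 units


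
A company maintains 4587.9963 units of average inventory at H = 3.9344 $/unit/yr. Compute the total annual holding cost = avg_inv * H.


Cost = 4587.9963 * 3.9344 = 18051.0126

18051.0126 $/yr


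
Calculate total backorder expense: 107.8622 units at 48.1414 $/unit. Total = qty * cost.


Total = 107.8622 * 48.1414 = 5192.6373

5192.6373 $


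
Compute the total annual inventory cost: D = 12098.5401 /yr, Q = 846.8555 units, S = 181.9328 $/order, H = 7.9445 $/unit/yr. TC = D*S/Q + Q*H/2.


Ordering cost = D*S/Q = 2599.1698
Holding cost = Q*H/2 = 3363.9218
TC = 2599.1698 + 3363.9218 = 5963.0916

5963.0916 $/yr


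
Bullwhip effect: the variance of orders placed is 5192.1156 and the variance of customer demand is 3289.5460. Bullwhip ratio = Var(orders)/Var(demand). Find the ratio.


BW = 5192.1156 / 3289.5460 = 1.5784

1.5784


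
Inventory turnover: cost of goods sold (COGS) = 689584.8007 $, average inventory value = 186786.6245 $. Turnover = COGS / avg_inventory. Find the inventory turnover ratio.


Turnover = 689584.8007 / 186786.6245 = 3.6918

3.6918


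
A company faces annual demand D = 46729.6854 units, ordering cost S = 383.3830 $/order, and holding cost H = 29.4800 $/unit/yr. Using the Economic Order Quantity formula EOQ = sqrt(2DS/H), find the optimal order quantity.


2*D*S = 2 * 46729.6854 * 383.3830 = 35830733.9554
2*D*S/H = 1215425.1681
EOQ = sqrt(1215425.1681) = 1102.4632

1102.4632 units


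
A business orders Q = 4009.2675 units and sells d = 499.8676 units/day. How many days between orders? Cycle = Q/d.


Cycle = 4009.2675 / 499.8676 = 8.0207

8.0207 days


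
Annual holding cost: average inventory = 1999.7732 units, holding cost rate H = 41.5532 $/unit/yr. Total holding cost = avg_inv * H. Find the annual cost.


Cost = 1999.7732 * 41.5532 = 83096.9757

83096.9757 $/yr


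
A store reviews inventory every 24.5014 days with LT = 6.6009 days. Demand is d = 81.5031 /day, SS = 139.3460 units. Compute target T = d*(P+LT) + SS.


P + LT = 31.1023
d*(P+LT) = 81.5031 * 31.1023 = 2534.9339
T = 2534.9339 + 139.3460 = 2674.2799

2674.2799 units


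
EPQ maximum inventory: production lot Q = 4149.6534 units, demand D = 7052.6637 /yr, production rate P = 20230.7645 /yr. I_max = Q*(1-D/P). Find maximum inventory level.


D/P = 0.3486
1 - D/P = 0.6514
I_max = 4149.6534 * 0.6514 = 2703.0393

2703.0393 units


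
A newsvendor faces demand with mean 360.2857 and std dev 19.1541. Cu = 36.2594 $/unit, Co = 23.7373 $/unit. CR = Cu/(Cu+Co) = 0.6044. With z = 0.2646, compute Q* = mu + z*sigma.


CR = Cu/(Cu+Co) = 36.2594/(36.2594+23.7373) = 0.6044
z = 0.2646
Q* = 360.2857 + 0.2646 * 19.1541 = 365.3539

365.3539 units


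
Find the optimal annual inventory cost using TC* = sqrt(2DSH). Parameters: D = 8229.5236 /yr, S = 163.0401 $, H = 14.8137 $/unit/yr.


2*D*S*H = 39752337.3210
TC* = sqrt(39752337.3210) = 6304.9455

6304.9455 $/yr


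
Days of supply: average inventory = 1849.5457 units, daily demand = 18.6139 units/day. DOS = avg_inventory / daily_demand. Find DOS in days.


DOS = 1849.5457 / 18.6139 = 99.3637

99.3637 days


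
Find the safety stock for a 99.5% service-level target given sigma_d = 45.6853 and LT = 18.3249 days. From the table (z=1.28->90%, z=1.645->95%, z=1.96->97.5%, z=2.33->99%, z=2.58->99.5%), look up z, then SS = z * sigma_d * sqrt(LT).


From the table, SL = 99.5% corresponds to z = 2.58
sqrt(LT) = sqrt(18.3249) = 4.2808
SS = 2.58 * 45.6853 * 4.2808 = 504.5649

504.5649 units


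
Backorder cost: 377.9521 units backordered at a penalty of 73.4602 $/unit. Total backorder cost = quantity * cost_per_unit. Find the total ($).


Total = 377.9521 * 73.4602 = 27764.4369

27764.4369 $


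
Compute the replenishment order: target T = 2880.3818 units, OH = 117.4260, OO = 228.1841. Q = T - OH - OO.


Inventory position = OH + OO = 117.4260 + 228.1841 = 345.6101
Q = 2880.3818 - 345.6101 = 2534.7717

2534.7717 units


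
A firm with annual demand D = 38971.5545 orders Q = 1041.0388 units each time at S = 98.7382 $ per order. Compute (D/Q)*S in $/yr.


Number of orders = D/Q = 37.4353
Cost = 37.4353 * 98.7382 = 3696.2898

3696.2898 $/yr


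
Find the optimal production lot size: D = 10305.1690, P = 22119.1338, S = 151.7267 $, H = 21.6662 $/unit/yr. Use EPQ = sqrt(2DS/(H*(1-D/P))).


1 - D/P = 1 - 0.4659 = 0.5341
H*(1-D/P) = 11.5721
2DS = 3127138.5706
EPQ = sqrt(270232.0287) = 519.8385

519.8385 units


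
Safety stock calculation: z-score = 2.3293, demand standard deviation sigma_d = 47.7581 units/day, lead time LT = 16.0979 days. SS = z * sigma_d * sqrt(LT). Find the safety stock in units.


sqrt(LT) = sqrt(16.0979) = 4.0122
SS = 2.3293 * 47.7581 * 4.0122 = 446.3310

446.3310 units


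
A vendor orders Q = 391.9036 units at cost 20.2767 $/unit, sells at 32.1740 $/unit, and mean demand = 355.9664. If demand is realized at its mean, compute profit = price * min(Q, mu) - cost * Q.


Sales at mu = min(391.9036, 355.9664) = 355.9664
Revenue = 32.1740 * 355.9664 = 11452.8630
Total cost = 20.2767 * 391.9036 = 7946.5117
Profit = 11452.8630 - 7946.5117 = 3506.3512

3506.3512 $


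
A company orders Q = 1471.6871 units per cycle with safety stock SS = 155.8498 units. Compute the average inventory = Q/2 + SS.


Q/2 = 735.8436
Avg = 735.8436 + 155.8498 = 891.6934

891.6934 units


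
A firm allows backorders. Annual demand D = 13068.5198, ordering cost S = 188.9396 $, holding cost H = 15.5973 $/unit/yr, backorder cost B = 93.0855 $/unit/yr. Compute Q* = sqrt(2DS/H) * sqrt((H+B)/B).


sqrt(2DS/H) = 562.6845
sqrt((H+B)/B) = 1.0805
Q* = 562.6845 * 1.0805 = 608.0011

608.0011 units


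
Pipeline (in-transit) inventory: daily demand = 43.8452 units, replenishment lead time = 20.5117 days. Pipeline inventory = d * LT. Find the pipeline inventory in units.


Pipeline = 43.8452 * 20.5117 = 899.3396

899.3396 units


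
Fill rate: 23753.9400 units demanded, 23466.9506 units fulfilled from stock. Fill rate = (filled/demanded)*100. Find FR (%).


FR = 23466.9506 / 23753.9400 * 100 = 98.7918

98.7918%


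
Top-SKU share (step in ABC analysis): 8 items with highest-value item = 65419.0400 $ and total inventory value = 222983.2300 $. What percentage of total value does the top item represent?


Top item = 65419.0400
Total = 222983.2300
Percentage = 65419.0400 / 222983.2300 * 100 = 29.3381

29.3381%


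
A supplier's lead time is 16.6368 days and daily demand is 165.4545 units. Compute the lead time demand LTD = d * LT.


LTD = 165.4545 * 16.6368 = 2752.6334

2752.6334 units


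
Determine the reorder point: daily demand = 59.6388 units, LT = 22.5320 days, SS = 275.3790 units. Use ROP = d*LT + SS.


d*LT = 59.6388 * 22.5320 = 1343.7814
ROP = 1343.7814 + 275.3790 = 1619.1604

1619.1604 units


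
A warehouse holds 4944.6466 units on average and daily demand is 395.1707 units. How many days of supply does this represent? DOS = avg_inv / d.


DOS = 4944.6466 / 395.1707 = 12.5127

12.5127 days


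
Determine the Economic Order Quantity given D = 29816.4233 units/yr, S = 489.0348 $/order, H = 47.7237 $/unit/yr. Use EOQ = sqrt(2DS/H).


2*D*S = 2 * 29816.4233 * 489.0348 = 29162537.2105
2*D*S/H = 611070.3322
EOQ = sqrt(611070.3322) = 781.7099

781.7099 units


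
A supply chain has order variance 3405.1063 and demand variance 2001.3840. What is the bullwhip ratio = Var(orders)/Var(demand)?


BW = 3405.1063 / 2001.3840 = 1.7014

1.7014


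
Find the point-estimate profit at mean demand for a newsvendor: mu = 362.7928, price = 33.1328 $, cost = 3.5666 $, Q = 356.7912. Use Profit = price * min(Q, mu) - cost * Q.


Sales at mu = min(356.7912, 362.7928) = 356.7912
Revenue = 33.1328 * 356.7912 = 11821.4915
Total cost = 3.5666 * 356.7912 = 1272.5315
Profit = 11821.4915 - 1272.5315 = 10548.9600

10548.9600 $


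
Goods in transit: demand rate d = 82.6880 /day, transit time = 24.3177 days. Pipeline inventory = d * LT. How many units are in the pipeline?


Pipeline = 82.6880 * 24.3177 = 2010.7820

2010.7820 units


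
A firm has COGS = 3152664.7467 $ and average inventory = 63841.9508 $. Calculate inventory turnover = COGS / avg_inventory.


Turnover = 3152664.7467 / 63841.9508 = 49.3823

49.3823


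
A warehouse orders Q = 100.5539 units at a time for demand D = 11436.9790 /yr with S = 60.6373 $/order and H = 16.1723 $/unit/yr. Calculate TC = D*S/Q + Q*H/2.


Ordering cost = D*S/Q = 6896.8735
Holding cost = Q*H/2 = 813.0939
TC = 6896.8735 + 813.0939 = 7709.9674

7709.9674 $/yr


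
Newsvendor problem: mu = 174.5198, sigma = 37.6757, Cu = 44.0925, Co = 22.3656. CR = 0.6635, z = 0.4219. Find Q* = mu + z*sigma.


CR = Cu/(Cu+Co) = 44.0925/(44.0925+22.3656) = 0.6635
z = 0.4219
Q* = 174.5198 + 0.4219 * 37.6757 = 190.4152

190.4152 units


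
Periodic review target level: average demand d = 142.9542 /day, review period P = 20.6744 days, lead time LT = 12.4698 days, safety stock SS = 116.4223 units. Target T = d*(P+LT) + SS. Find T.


P + LT = 33.1442
d*(P+LT) = 142.9542 * 33.1442 = 4738.1026
T = 4738.1026 + 116.4223 = 4854.5249

4854.5249 units


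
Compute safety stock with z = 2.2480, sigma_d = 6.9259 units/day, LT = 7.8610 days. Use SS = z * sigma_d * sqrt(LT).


sqrt(LT) = sqrt(7.8610) = 2.8037
SS = 2.2480 * 6.9259 * 2.8037 = 43.6527

43.6527 units


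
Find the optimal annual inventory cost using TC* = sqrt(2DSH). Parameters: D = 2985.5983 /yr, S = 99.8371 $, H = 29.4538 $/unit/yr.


2*D*S*H = 17558793.0970
TC* = sqrt(17558793.0970) = 4190.3214

4190.3214 $/yr


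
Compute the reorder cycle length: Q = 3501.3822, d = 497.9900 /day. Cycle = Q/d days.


Cycle = 3501.3822 / 497.9900 = 7.0310

7.0310 days


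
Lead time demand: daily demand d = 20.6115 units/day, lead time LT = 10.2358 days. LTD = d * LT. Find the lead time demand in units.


LTD = 20.6115 * 10.2358 = 210.9752

210.9752 units


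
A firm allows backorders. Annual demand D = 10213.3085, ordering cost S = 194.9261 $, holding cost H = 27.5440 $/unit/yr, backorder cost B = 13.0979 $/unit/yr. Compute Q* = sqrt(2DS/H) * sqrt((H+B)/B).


sqrt(2DS/H) = 380.2067
sqrt((H+B)/B) = 1.7615
Q* = 380.2067 * 1.7615 = 669.7395

669.7395 units


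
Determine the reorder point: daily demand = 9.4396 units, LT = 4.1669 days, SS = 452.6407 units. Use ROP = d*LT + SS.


d*LT = 9.4396 * 4.1669 = 39.3339
ROP = 39.3339 + 452.6407 = 491.9746

491.9746 units


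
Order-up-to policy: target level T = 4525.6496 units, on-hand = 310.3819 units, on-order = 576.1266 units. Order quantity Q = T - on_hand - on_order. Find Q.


Inventory position = OH + OO = 310.3819 + 576.1266 = 886.5085
Q = 4525.6496 - 886.5085 = 3639.1411

3639.1411 units


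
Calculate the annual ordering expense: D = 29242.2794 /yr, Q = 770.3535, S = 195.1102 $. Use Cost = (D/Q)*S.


Number of orders = D/Q = 37.9596
Cost = 37.9596 * 195.1102 = 7406.2972

7406.2972 $/yr


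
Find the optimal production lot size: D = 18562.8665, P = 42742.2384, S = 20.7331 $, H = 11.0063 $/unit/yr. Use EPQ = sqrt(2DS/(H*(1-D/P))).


1 - D/P = 1 - 0.4343 = 0.5657
H*(1-D/P) = 6.2263
2DS = 769731.5349
EPQ = sqrt(123626.1033) = 351.6050

351.6050 units


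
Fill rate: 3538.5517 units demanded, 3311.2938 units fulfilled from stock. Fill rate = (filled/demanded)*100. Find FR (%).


FR = 3311.2938 / 3538.5517 * 100 = 93.5777

93.5777%


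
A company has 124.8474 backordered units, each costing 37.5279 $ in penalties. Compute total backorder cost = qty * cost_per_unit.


Total = 124.8474 * 37.5279 = 4685.2607

4685.2607 $


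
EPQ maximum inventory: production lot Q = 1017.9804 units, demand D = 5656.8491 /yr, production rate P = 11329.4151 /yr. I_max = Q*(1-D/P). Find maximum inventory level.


D/P = 0.4993
1 - D/P = 0.5007
I_max = 1017.9804 * 0.5007 = 509.6963

509.6963 units


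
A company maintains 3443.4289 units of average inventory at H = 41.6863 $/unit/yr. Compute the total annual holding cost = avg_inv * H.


Cost = 3443.4289 * 41.6863 = 143543.8102

143543.8102 $/yr


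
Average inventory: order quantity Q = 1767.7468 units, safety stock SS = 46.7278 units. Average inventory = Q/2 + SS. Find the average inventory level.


Q/2 = 883.8734
Avg = 883.8734 + 46.7278 = 930.6012

930.6012 units


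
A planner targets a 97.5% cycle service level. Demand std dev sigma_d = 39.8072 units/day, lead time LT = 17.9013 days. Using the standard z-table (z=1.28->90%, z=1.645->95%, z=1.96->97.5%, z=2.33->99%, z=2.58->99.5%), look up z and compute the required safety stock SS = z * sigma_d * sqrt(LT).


From the table, SL = 97.5% corresponds to z = 1.96
sqrt(LT) = sqrt(17.9013) = 4.2310
SS = 1.96 * 39.8072 * 4.2310 = 330.1110

330.1110 units


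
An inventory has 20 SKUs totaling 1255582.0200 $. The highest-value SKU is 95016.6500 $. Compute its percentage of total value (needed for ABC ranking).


Top item = 95016.6500
Total = 1255582.0200
Percentage = 95016.6500 / 1255582.0200 * 100 = 7.5675

7.5675%


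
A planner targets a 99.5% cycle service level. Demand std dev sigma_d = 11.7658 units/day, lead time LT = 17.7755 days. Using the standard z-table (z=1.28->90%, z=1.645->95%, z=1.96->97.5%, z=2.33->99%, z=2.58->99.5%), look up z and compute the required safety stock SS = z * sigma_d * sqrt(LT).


From the table, SL = 99.5% corresponds to z = 2.58
sqrt(LT) = sqrt(17.7755) = 4.2161
SS = 2.58 * 11.7658 * 4.2161 = 127.9829

127.9829 units


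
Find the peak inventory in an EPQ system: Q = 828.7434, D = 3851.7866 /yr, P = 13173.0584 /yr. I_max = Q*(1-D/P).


D/P = 0.2924
1 - D/P = 0.7076
I_max = 828.7434 * 0.7076 = 586.4198

586.4198 units


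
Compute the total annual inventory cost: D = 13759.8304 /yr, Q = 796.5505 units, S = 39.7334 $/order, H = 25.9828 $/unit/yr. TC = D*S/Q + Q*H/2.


Ordering cost = D*S/Q = 686.3656
Holding cost = Q*H/2 = 10348.3062
TC = 686.3656 + 10348.3062 = 11034.6717

11034.6717 $/yr


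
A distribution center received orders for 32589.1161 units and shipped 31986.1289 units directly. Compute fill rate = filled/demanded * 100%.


FR = 31986.1289 / 32589.1161 * 100 = 98.1497

98.1497%


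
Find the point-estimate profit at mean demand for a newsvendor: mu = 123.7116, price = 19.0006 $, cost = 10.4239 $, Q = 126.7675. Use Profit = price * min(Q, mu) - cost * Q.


Sales at mu = min(126.7675, 123.7116) = 123.7116
Revenue = 19.0006 * 123.7116 = 2350.5946
Total cost = 10.4239 * 126.7675 = 1321.4117
Profit = 2350.5946 - 1321.4117 = 1029.1829

1029.1829 $


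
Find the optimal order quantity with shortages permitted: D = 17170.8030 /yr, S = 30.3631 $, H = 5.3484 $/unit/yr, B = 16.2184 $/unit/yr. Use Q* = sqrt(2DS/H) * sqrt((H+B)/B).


sqrt(2DS/H) = 441.5414
sqrt((H+B)/B) = 1.1532
Q* = 441.5414 * 1.1532 = 509.1670

509.1670 units


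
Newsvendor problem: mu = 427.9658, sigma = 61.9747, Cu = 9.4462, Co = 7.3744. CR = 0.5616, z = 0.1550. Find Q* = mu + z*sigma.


CR = Cu/(Cu+Co) = 9.4462/(9.4462+7.3744) = 0.5616
z = 0.1550
Q* = 427.9658 + 0.1550 * 61.9747 = 437.5719

437.5719 units


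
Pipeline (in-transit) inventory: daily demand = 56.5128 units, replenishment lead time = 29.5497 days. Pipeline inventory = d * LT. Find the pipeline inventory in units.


Pipeline = 56.5128 * 29.5497 = 1669.9363

1669.9363 units


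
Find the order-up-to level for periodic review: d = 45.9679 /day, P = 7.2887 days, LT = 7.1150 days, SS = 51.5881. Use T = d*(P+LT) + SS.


P + LT = 14.4037
d*(P+LT) = 45.9679 * 14.4037 = 662.1078
T = 662.1078 + 51.5881 = 713.6959

713.6959 units


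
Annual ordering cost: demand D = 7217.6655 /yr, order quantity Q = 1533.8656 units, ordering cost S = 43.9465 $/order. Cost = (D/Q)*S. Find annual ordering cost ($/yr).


Number of orders = D/Q = 4.7055
Cost = 4.7055 * 43.9465 = 206.7920

206.7920 $/yr


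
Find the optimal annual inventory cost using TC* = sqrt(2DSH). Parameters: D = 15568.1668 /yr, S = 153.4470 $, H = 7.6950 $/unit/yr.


2*D*S*H = 36764993.8759
TC* = sqrt(36764993.8759) = 6063.4144

6063.4144 $/yr


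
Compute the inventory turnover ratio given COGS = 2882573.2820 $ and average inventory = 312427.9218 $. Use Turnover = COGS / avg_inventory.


Turnover = 2882573.2820 / 312427.9218 = 9.2264

9.2264


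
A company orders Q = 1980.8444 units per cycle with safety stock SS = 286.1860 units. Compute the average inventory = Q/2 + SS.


Q/2 = 990.4222
Avg = 990.4222 + 286.1860 = 1276.6082

1276.6082 units


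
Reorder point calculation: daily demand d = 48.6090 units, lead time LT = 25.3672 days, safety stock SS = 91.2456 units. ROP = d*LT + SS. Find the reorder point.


d*LT = 48.6090 * 25.3672 = 1233.0742
ROP = 1233.0742 + 91.2456 = 1324.3198

1324.3198 units


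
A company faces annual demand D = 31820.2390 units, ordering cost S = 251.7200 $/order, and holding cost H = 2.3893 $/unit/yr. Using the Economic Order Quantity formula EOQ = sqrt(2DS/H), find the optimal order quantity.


2*D*S = 2 * 31820.2390 * 251.7200 = 16019581.1222
2*D*S/H = 6704717.3323
EOQ = sqrt(6704717.3323) = 2589.3469

2589.3469 units


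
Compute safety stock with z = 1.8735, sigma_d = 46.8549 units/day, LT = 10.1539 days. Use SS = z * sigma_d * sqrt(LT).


sqrt(LT) = sqrt(10.1539) = 3.1865
SS = 1.8735 * 46.8549 * 3.1865 = 279.7211

279.7211 units


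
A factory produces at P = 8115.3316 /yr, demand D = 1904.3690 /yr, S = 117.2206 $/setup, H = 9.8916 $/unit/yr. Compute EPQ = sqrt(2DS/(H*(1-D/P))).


1 - D/P = 1 - 0.2347 = 0.7653
H*(1-D/P) = 7.5704
2DS = 446462.5536
EPQ = sqrt(58974.7148) = 242.8471

242.8471 units


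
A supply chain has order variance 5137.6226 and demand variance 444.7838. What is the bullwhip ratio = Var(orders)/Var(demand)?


BW = 5137.6226 / 444.7838 = 11.5508

11.5508


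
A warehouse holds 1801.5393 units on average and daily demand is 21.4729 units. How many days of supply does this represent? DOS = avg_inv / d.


DOS = 1801.5393 / 21.4729 = 83.8983

83.8983 days


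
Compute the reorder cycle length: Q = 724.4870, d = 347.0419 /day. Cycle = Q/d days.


Cycle = 724.4870 / 347.0419 = 2.0876

2.0876 days


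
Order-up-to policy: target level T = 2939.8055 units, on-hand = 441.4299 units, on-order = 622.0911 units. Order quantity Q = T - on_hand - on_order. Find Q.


Inventory position = OH + OO = 441.4299 + 622.0911 = 1063.5210
Q = 2939.8055 - 1063.5210 = 1876.2845

1876.2845 units


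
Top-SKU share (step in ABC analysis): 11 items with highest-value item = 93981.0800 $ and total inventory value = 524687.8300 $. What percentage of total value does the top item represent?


Top item = 93981.0800
Total = 524687.8300
Percentage = 93981.0800 / 524687.8300 * 100 = 17.9118

17.9118%


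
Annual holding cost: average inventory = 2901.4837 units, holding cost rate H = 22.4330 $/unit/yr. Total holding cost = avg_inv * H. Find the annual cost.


Cost = 2901.4837 * 22.4330 = 65088.9838

65088.9838 $/yr


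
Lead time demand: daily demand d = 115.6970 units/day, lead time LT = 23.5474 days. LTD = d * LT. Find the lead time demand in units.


LTD = 115.6970 * 23.5474 = 2724.3635

2724.3635 units


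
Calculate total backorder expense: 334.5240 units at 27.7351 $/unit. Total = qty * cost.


Total = 334.5240 * 27.7351 = 9278.0566

9278.0566 $


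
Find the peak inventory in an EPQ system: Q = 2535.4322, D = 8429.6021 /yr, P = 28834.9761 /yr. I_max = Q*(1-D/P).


D/P = 0.2923
1 - D/P = 0.7077
I_max = 2535.4322 * 0.7077 = 1794.2253

1794.2253 units


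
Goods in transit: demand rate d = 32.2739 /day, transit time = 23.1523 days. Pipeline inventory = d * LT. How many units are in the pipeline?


Pipeline = 32.2739 * 23.1523 = 747.2150

747.2150 units


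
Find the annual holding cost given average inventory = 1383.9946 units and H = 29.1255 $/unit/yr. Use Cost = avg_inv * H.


Cost = 1383.9946 * 29.1255 = 40309.5347

40309.5347 $/yr


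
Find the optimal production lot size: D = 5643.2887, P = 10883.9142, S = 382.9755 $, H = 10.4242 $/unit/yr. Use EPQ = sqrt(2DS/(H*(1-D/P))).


1 - D/P = 1 - 0.5185 = 0.4815
H*(1-D/P) = 5.0193
2DS = 4322482.6231
EPQ = sqrt(861177.1631) = 927.9963

927.9963 units


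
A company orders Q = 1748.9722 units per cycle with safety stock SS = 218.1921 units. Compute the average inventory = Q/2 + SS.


Q/2 = 874.4861
Avg = 874.4861 + 218.1921 = 1092.6782

1092.6782 units


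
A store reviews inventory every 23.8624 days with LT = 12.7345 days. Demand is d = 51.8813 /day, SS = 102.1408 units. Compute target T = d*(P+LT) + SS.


P + LT = 36.5969
d*(P+LT) = 51.8813 * 36.5969 = 1898.6947
T = 1898.6947 + 102.1408 = 2000.8355

2000.8355 units


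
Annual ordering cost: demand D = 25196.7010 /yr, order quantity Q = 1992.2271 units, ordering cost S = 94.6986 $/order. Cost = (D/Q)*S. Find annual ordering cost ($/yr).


Number of orders = D/Q = 12.6475
Cost = 12.6475 * 94.6986 = 1197.7010

1197.7010 $/yr


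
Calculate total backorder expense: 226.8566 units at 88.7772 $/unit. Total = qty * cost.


Total = 226.8566 * 88.7772 = 20139.6937

20139.6937 $


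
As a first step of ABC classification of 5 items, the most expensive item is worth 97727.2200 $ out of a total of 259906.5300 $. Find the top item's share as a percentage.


Top item = 97727.2200
Total = 259906.5300
Percentage = 97727.2200 / 259906.5300 * 100 = 37.6009

37.6009%


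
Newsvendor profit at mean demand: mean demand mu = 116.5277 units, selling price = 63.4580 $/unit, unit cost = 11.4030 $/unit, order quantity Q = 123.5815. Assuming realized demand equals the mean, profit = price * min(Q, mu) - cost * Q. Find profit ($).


Sales at mu = min(123.5815, 116.5277) = 116.5277
Revenue = 63.4580 * 116.5277 = 7394.6148
Total cost = 11.4030 * 123.5815 = 1409.1998
Profit = 7394.6148 - 1409.1998 = 5985.4149

5985.4149 $


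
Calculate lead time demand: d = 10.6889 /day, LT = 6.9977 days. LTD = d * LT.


LTD = 10.6889 * 6.9977 = 74.7977

74.7977 units


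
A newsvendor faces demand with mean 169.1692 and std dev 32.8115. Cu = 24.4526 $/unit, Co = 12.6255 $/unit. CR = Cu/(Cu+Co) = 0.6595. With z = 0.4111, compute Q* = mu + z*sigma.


CR = Cu/(Cu+Co) = 24.4526/(24.4526+12.6255) = 0.6595
z = 0.4111
Q* = 169.1692 + 0.4111 * 32.8115 = 182.6580

182.6580 units


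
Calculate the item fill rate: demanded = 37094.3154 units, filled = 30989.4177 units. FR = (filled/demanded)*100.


FR = 30989.4177 / 37094.3154 * 100 = 83.5422

83.5422%


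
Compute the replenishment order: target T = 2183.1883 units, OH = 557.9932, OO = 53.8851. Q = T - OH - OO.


Inventory position = OH + OO = 557.9932 + 53.8851 = 611.8783
Q = 2183.1883 - 611.8783 = 1571.3100

1571.3100 units


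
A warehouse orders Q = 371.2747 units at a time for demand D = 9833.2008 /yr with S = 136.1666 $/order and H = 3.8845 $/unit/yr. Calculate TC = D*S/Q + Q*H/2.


Ordering cost = D*S/Q = 3606.3689
Holding cost = Q*H/2 = 721.1083
TC = 3606.3689 + 721.1083 = 4327.4772

4327.4772 $/yr


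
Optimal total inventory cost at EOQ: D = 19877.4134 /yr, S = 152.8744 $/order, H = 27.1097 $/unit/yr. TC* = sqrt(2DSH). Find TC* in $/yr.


2*D*S*H = 164759074.1759
TC* = sqrt(164759074.1759) = 12835.8511

12835.8511 $/yr


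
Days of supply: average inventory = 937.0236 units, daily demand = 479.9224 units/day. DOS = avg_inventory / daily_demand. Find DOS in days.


DOS = 937.0236 / 479.9224 = 1.9524

1.9524 days


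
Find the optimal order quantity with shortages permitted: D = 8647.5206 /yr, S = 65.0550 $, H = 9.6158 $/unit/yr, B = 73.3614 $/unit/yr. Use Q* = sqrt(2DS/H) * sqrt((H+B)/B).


sqrt(2DS/H) = 342.0648
sqrt((H+B)/B) = 1.0635
Q* = 342.0648 * 1.0635 = 363.7927

363.7927 units


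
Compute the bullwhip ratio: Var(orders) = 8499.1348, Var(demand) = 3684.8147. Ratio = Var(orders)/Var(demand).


BW = 8499.1348 / 3684.8147 = 2.3065

2.3065


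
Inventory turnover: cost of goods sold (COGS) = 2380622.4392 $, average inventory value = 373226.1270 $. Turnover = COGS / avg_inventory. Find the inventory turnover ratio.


Turnover = 2380622.4392 / 373226.1270 = 6.3785

6.3785


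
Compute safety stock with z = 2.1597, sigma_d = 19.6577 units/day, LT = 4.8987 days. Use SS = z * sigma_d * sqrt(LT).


sqrt(LT) = sqrt(4.8987) = 2.2133
SS = 2.1597 * 19.6577 * 2.2133 = 93.9651

93.9651 units


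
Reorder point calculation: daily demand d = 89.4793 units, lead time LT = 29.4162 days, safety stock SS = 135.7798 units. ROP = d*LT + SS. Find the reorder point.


d*LT = 89.4793 * 29.4162 = 2632.1410
ROP = 2632.1410 + 135.7798 = 2767.9208

2767.9208 units


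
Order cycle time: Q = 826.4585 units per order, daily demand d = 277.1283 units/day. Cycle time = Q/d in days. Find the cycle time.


Cycle = 826.4585 / 277.1283 = 2.9822

2.9822 days


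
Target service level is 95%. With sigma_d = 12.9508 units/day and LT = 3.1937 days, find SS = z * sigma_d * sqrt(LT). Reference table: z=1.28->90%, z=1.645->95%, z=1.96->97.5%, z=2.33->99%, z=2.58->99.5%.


From the table, SL = 95% corresponds to z = 1.645
sqrt(LT) = sqrt(3.1937) = 1.7871
SS = 1.645 * 12.9508 * 1.7871 = 38.0723

38.0723 units


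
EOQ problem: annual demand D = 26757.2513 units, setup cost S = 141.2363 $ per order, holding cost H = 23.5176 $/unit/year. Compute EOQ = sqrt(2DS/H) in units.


2*D*S = 2 * 26757.2513 * 141.2363 = 7558190.3436
2*D*S/H = 321384.4246
EOQ = sqrt(321384.4246) = 566.9078

566.9078 units


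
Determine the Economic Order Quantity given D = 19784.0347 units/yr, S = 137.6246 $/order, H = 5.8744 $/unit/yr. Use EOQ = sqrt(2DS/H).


2*D*S = 2 * 19784.0347 * 137.6246 = 5445539.7239
2*D*S/H = 926995.0504
EOQ = sqrt(926995.0504) = 962.8058

962.8058 units


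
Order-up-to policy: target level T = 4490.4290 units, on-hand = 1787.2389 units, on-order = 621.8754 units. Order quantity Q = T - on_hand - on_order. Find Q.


Inventory position = OH + OO = 1787.2389 + 621.8754 = 2409.1143
Q = 4490.4290 - 2409.1143 = 2081.3147

2081.3147 units


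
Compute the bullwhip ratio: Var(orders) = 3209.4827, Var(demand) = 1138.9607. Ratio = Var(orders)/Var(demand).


BW = 3209.4827 / 1138.9607 = 2.8179

2.8179


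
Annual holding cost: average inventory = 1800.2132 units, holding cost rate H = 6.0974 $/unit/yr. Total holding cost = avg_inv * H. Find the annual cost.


Cost = 1800.2132 * 6.0974 = 10976.6200

10976.6200 $/yr


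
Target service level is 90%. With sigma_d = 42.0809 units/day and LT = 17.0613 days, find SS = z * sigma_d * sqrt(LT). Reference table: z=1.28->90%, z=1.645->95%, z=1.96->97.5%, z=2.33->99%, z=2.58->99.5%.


From the table, SL = 90% corresponds to z = 1.28
sqrt(LT) = sqrt(17.0613) = 4.1305
SS = 1.28 * 42.0809 * 4.1305 = 222.4852

222.4852 units


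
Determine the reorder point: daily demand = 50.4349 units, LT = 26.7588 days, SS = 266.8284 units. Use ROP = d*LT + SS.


d*LT = 50.4349 * 26.7588 = 1349.5774
ROP = 1349.5774 + 266.8284 = 1616.4058

1616.4058 units


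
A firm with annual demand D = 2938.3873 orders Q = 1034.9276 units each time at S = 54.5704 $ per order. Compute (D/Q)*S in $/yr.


Number of orders = D/Q = 2.8392
Cost = 2.8392 * 54.5704 = 154.9374

154.9374 $/yr


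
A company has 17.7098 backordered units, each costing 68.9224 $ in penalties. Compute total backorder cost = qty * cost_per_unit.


Total = 17.7098 * 68.9224 = 1220.6019

1220.6019 $


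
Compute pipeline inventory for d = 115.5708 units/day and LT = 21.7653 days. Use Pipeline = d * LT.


Pipeline = 115.5708 * 21.7653 = 2515.4331

2515.4331 units


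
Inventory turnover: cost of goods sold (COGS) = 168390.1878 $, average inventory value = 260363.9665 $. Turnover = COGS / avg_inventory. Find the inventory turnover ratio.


Turnover = 168390.1878 / 260363.9665 = 0.6467

0.6467


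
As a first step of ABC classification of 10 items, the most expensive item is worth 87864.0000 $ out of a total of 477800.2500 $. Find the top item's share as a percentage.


Top item = 87864.0000
Total = 477800.2500
Percentage = 87864.0000 / 477800.2500 * 100 = 18.3893

18.3893%


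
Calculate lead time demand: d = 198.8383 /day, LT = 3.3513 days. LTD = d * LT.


LTD = 198.8383 * 3.3513 = 666.3668

666.3668 units


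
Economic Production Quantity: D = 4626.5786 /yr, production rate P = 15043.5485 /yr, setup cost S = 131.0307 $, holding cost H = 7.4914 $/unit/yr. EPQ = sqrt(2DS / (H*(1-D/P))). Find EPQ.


1 - D/P = 1 - 0.3075 = 0.6925
H*(1-D/P) = 5.1875
2DS = 1212447.6651
EPQ = sqrt(233727.0061) = 483.4532

483.4532 units


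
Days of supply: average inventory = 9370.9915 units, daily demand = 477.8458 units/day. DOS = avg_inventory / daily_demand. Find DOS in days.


DOS = 9370.9915 / 477.8458 = 19.6109

19.6109 days


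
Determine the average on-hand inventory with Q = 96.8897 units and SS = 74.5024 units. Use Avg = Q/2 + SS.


Q/2 = 48.4449
Avg = 48.4449 + 74.5024 = 122.9472

122.9472 units


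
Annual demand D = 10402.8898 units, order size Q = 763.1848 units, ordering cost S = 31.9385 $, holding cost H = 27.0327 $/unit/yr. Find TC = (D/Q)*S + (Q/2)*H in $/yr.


Ordering cost = D*S/Q = 435.3503
Holding cost = Q*H/2 = 10315.4729
TC = 435.3503 + 10315.4729 = 10750.8231

10750.8231 $/yr


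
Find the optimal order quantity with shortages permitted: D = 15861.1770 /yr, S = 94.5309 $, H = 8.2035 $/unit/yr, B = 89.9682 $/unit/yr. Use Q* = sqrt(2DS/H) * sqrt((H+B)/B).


sqrt(2DS/H) = 604.6026
sqrt((H+B)/B) = 1.0446
Q* = 604.6026 * 1.0446 = 631.5659

631.5659 units


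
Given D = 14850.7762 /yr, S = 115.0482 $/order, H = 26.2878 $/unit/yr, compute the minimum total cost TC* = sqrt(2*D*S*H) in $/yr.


2*D*S*H = 89828307.9600
TC* = sqrt(89828307.9600) = 9477.7797

9477.7797 $/yr


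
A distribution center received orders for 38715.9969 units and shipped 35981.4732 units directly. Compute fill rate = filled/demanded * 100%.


FR = 35981.4732 / 38715.9969 * 100 = 92.9370

92.9370%


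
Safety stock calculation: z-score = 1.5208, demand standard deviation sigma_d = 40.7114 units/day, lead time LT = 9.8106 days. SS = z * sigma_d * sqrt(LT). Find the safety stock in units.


sqrt(LT) = sqrt(9.8106) = 3.1322
SS = 1.5208 * 40.7114 * 3.1322 = 193.9259

193.9259 units


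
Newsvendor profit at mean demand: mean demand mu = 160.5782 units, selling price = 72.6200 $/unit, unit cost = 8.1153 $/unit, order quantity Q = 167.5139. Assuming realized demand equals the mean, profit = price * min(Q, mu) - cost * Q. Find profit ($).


Sales at mu = min(167.5139, 160.5782) = 160.5782
Revenue = 72.6200 * 160.5782 = 11661.1889
Total cost = 8.1153 * 167.5139 = 1359.4256
Profit = 11661.1889 - 1359.4256 = 10301.7633

10301.7633 $


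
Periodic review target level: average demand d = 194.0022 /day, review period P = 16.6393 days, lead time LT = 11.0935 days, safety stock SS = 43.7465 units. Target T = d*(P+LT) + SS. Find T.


P + LT = 27.7328
d*(P+LT) = 194.0022 * 27.7328 = 5380.2242
T = 5380.2242 + 43.7465 = 5423.9707

5423.9707 units


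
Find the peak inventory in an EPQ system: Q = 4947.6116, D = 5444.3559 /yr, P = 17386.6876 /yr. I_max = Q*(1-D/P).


D/P = 0.3131
1 - D/P = 0.6869
I_max = 4947.6116 * 0.6869 = 3398.3482

3398.3482 units


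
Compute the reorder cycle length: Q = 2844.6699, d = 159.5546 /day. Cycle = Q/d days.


Cycle = 2844.6699 / 159.5546 = 17.8288

17.8288 days


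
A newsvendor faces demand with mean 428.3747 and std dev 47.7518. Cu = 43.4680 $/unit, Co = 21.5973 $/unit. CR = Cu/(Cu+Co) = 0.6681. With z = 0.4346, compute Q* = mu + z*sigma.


CR = Cu/(Cu+Co) = 43.4680/(43.4680+21.5973) = 0.6681
z = 0.4346
Q* = 428.3747 + 0.4346 * 47.7518 = 449.1276

449.1276 units


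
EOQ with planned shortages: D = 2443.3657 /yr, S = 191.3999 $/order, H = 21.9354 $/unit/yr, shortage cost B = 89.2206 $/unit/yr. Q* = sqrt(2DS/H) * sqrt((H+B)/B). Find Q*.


sqrt(2DS/H) = 206.4939
sqrt((H+B)/B) = 1.1162
Q* = 206.4939 * 1.1162 = 230.4842

230.4842 units


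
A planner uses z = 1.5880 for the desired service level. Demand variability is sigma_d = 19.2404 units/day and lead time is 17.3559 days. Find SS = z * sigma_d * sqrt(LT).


sqrt(LT) = sqrt(17.3559) = 4.1660
SS = 1.5880 * 19.2404 * 4.1660 = 127.2882

127.2882 units


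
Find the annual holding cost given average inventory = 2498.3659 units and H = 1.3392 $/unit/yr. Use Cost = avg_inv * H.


Cost = 2498.3659 * 1.3392 = 3345.8116

3345.8116 $/yr


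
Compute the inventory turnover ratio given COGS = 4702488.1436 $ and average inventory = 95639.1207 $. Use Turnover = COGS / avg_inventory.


Turnover = 4702488.1436 / 95639.1207 = 49.1691

49.1691


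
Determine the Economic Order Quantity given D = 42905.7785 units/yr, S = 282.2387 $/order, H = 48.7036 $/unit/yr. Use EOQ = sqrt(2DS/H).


2*D*S = 2 * 42905.7785 * 282.2387 = 24219342.2927
2*D*S/H = 497280.3303
EOQ = sqrt(497280.3303) = 705.1811

705.1811 units


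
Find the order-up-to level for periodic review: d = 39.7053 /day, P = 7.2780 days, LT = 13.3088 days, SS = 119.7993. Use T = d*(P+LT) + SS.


P + LT = 20.5868
d*(P+LT) = 39.7053 * 20.5868 = 817.4051
T = 817.4051 + 119.7993 = 937.2044

937.2044 units


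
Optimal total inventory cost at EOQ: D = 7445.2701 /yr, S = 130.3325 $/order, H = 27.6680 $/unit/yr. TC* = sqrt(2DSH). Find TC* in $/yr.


2*D*S*H = 53695877.7755
TC* = sqrt(53695877.7755) = 7327.7471

7327.7471 $/yr


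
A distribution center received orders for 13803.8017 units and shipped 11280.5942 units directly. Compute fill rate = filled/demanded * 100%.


FR = 11280.5942 / 13803.8017 * 100 = 81.7209

81.7209%


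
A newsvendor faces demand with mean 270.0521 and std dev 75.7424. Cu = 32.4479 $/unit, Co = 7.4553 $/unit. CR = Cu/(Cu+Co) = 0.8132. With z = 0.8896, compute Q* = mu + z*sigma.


CR = Cu/(Cu+Co) = 32.4479/(32.4479+7.4553) = 0.8132
z = 0.8896
Q* = 270.0521 + 0.8896 * 75.7424 = 337.4325

337.4325 units
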